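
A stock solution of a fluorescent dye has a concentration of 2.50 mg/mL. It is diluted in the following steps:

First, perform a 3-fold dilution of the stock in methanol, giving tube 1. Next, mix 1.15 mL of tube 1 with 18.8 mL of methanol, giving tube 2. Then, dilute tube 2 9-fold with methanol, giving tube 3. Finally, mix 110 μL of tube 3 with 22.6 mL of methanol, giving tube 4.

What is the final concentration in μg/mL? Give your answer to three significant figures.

Step 1: 3-fold → factor 3
Step 2: 1.15 mL + 18.8 mL = 19.95 mL total → factor 19.95/1.15 = 17.348
Step 3: 9-fold → factor 9
Step 4: 110 μL + 22.6 mL = 22710 μL total → factor 22710/110 = 206.45
Overall dilution factor = 3 × 17.348 × 9 × 206.45 = 96702
Final = 2.50 mg/mL / 96702 = 2.585 × 10^-5 mg/mL = 0.0259 μg/mL

0.0259 μg/mL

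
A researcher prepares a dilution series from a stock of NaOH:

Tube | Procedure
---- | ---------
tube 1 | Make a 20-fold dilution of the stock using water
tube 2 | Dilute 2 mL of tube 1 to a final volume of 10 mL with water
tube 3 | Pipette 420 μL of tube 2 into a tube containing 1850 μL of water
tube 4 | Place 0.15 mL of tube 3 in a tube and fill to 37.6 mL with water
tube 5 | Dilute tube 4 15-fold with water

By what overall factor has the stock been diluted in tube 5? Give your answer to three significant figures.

2.03 × 10^6

Step 1: 20-fold → factor 20
Step 2: 2 mL brought to 10 mL → factor 10/2 = 5
Step 3: 420 μL + 1850 μL = 2270 μL total → factor 2270/420 = 5.4048
Step 4: 0.15 mL brought to 37.6 mL → factor 37.6/0.15 = 250.67
Step 5: 15-fold → factor 15
Overall dilution factor = 20 × 5 × 5.4048 × 250.67 × 15 = 2.0322 × 10^6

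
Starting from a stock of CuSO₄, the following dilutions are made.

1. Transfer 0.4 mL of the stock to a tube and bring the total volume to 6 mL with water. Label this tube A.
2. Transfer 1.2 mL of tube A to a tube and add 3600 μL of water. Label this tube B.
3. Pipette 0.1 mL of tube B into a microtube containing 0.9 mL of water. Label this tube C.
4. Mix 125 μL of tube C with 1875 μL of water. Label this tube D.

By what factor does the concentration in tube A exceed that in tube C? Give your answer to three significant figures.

Step 1: 0.4 mL brought to 6 mL → factor 6/0.4 = 15
Step 2: 1.2 mL + 3600 μL = 4.8 mL total → factor 4.8/1.2 = 4
Step 3: 0.1 mL + 0.9 mL = 1 mL total → factor 1/0.1 = 10
Dilution factor to tube A = 15; to tube C = 600
[tube A]/[tube C] = (factor to tube C)/(factor to tube A) = 600/15 = 40.0

40.0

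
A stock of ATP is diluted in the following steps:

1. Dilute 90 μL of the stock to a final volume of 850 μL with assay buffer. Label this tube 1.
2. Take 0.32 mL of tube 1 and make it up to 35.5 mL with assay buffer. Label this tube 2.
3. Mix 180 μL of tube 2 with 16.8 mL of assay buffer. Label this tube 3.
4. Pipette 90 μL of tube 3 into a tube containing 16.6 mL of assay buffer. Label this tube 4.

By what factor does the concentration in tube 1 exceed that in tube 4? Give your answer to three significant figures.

Step 1: 90 μL brought to 850 μL → factor 850/90 = 9.4444
Step 2: 0.32 mL brought to 35.5 mL → factor 35.5/0.32 = 110.94
Step 3: 180 μL + 16.8 mL = 16980 μL total → factor 16980/180 = 94.333
Step 4: 90 μL + 16.6 mL = 16690 μL total → factor 16690/90 = 185.44
Dilution factor to tube 1 = 9.4444; to tube 4 = 1.8329 × 10^7
[tube 1]/[tube 4] = (factor to tube 4)/(factor to tube 1) = 1.8329 × 10^7/9.4444 = 1.94 × 10^6

1.94 × 10^6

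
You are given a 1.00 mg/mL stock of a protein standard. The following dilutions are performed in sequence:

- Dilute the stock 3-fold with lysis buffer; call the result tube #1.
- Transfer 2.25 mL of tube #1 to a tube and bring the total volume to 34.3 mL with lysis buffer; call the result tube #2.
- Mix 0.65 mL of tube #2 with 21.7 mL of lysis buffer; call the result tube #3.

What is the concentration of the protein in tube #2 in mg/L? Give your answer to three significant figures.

Step 1: 3-fold → factor 3
Step 2: 2.25 mL brought to 34.3 mL → factor 34.3/2.25 = 15.244
Dilution factor through tube #2 = 3 × 15.244 = 45.733
[tube #2] = 1.00 mg/mL / 45.733 = 0.02187 mg/mL = 21.9 mg/L

21.9 mg/L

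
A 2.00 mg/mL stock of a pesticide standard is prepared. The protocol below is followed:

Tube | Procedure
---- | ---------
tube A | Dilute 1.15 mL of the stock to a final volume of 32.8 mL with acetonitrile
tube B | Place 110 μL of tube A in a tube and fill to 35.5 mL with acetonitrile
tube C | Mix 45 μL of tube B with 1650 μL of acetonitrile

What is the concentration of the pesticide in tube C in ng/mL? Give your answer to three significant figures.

Step 1: 1.15 mL brought to 32.8 mL → factor 32.8/1.15 = 28.522
Step 2: 110 μL brought to 35.5 mL → factor 35500/110 = 322.73
Step 3: 45 μL + 1650 μL = 1695 μL total → factor 1695/45 = 37.667
Overall dilution factor = 28.522 × 322.73 × 37.667 = 3.4671 × 10^5
Final = 2.00 mg/mL / 3.4671 × 10^5 = 5.768 × 10^-6 mg/mL = 5.77 ng/mL

5.77 ng/mL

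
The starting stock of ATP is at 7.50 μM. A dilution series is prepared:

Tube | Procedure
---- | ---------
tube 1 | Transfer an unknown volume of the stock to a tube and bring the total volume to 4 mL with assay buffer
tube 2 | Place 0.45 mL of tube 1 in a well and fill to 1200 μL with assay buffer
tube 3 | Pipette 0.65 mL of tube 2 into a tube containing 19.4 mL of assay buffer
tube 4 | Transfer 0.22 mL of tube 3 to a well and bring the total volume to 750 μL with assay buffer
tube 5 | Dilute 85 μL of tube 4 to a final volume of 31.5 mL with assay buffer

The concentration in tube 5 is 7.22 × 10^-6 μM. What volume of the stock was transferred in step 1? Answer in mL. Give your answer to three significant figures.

0.400 mL

Step 1: v brought to 4 mL → factor = 4 mL/v
Step 2: 0.45 mL brought to 1200 μL → factor 1.2/0.45 = 2.6667
Step 3: 0.65 mL + 19.4 mL = 20.05 mL total → factor 20.05/0.65 = 30.846
Step 4: 0.22 mL brought to 750 μL → factor 0.75/0.22 = 3.4091
Step 5: 85 μL brought to 31.5 mL → factor 31500/85 = 370.59
Product of known-step factors = 1.0392 × 10^5
Overall factor = 7.50 μM / (7.22 × 10^-6 μM) = 1.0388 × 10^6
Step-1 factor = 1.0388 × 10^6 / 1.0392 × 10^5 = 9.996
v = 4 mL / 9.996 = 0.400 mL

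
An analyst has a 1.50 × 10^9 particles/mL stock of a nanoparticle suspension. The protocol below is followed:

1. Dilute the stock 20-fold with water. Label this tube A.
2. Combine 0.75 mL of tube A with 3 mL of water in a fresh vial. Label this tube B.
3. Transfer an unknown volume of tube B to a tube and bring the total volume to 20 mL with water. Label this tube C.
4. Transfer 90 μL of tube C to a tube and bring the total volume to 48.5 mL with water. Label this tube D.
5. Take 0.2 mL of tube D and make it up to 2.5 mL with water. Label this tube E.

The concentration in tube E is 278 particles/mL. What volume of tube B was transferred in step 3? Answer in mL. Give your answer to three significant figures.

Step 1: 20-fold → factor 20
Step 2: 0.75 mL + 3 mL = 3.75 mL total → factor 3.75/0.75 = 5
Step 3: v brought to 20 mL → factor = 20 mL/v
Step 4: 90 μL brought to 48.5 mL → factor 48500/90 = 538.89
Step 5: 0.2 mL brought to 2.5 mL → factor 2.5/0.2 = 12.5
Product of known-step factors = 6.7361 × 10^5
Overall factor = 1.50 × 10^9 particles/mL / (278 particles/mL) = 5.3957 × 10^6
Step-3 factor = 5.3957 × 10^6 / 6.7361 × 10^5 = 8.0101
v = 20 mL / 8.0101 = 2.50 mL

2.50 mL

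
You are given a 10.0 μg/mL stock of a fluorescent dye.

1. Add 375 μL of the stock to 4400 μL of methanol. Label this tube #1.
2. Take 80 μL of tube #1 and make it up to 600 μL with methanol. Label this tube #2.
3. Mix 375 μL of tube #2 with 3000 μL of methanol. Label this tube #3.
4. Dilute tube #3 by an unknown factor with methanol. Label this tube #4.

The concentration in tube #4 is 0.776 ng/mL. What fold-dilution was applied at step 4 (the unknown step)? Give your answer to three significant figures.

15.0-fold

Step 1: 375 μL + 4400 μL = 4775 μL total → factor 4775/375 = 12.733
Step 2: 80 μL brought to 600 μL → factor 600/80 = 7.5
Step 3: 375 μL + 3000 μL = 3375 μL total → factor 3375/375 = 9
Step 4: unknown factor x
Product of known-step factors = 859.5
Overall factor = 10.0 μg/mL / (0.776 ng/mL) = 12887
x = 12887 / 859.5 = 15.0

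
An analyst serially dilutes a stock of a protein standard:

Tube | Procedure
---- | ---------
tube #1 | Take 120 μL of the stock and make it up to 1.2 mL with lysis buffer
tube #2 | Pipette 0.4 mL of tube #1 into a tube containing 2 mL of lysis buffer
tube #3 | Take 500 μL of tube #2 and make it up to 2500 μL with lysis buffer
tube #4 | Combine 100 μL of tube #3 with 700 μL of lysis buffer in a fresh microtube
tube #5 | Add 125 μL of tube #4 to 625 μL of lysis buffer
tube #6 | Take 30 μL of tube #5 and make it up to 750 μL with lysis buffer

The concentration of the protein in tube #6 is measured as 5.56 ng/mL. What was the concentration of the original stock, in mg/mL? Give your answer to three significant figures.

Step 1: 120 μL brought to 1.2 mL → factor 1200/120 = 10
Step 2: 0.4 mL + 2 mL = 2.4 mL total → factor 2.4/0.4 = 6
Step 3: 500 μL brought to 2500 μL → factor 2500/500 = 5
Step 4: 100 μL + 700 μL = 800 μL total → factor 800/100 = 8
Step 5: 125 μL + 625 μL = 750 μL total → factor 750/125 = 6
Step 6: 30 μL brought to 750 μL → factor 750/30 = 25
Overall dilution factor = 10 × 6 × 5 × 8 × 6 × 25 = 3.6 × 10^5
Stock = 5.56 ng/mL × 3.6 × 10^5 = 2.002 × 10^6 ng/mL = 2.00 mg/mL

2.00 mg/mL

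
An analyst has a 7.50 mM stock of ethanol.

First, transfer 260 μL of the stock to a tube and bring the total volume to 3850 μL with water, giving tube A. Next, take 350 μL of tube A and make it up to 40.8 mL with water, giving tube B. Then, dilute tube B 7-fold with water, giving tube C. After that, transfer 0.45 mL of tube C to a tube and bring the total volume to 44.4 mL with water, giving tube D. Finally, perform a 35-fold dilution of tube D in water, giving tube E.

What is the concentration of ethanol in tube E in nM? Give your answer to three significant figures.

Step 1: 260 μL brought to 3850 μL → factor 3850/260 = 14.808
Step 2: 350 μL brought to 40.8 mL → factor 40800/350 = 116.57
Step 3: 7-fold → factor 7
Step 4: 0.45 mL brought to 44.4 mL → factor 44.4/0.45 = 98.667
Step 5: 35-fold → factor 35
Overall dilution factor = 14.808 × 116.57 × 7 × 98.667 × 35 = 4.1727 × 10^7
Final = 7.50 mM / 4.1727 × 10^7 = 1.797 × 10^-7 mM = 0.180 nM

0.180 nM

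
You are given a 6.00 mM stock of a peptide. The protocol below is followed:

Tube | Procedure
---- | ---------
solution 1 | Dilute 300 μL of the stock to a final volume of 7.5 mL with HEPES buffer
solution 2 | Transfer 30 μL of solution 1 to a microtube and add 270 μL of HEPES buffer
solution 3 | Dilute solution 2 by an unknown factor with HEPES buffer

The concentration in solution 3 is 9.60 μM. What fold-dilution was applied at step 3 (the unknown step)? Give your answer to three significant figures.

2.50-fold

Step 1: 300 μL brought to 7.5 mL → factor 7500/300 = 25
Step 2: 30 μL + 270 μL = 300 μL total → factor 300/30 = 10
Step 3: unknown factor x
Product of known-step factors = 250
Overall factor = 6.00 mM / (9.60 μM) = 625
x = 625 / 250 = 2.50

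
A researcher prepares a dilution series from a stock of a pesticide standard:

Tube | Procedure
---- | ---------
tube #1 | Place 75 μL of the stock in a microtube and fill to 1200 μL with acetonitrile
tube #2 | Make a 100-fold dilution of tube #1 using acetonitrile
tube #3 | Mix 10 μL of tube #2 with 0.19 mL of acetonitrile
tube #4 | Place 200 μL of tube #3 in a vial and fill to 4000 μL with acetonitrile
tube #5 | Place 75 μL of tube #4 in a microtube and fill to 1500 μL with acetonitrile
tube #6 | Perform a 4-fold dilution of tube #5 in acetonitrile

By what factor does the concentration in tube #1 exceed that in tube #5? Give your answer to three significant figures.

8.00 × 10^5

Step 1: 75 μL brought to 1200 μL → factor 1200/75 = 16
Step 2: 100-fold → factor 100
Step 3: 10 μL + 0.19 mL = 200 μL total → factor 200/10 = 20
Step 4: 200 μL brought to 4000 μL → factor 4000/200 = 20
Step 5: 75 μL brought to 1500 μL → factor 1500/75 = 20
Dilution factor to tube #1 = 16; to tube #5 = 1.28 × 10^7
[tube #1]/[tube #5] = (factor to tube #5)/(factor to tube #1) = 1.28 × 10^7/16 = 8.00 × 10^5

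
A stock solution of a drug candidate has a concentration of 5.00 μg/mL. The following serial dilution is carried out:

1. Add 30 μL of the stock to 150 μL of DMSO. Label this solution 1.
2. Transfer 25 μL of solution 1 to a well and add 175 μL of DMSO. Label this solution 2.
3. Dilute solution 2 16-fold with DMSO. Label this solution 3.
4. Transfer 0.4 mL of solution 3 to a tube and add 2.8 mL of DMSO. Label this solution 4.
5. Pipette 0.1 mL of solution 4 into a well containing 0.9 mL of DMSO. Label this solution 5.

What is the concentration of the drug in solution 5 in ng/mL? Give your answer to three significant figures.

Step 1: 30 μL + 150 μL = 180 μL total → factor 180/30 = 6
Step 2: 25 μL + 175 μL = 200 μL total → factor 200/25 = 8
Step 3: 16-fold → factor 16
Step 4: 0.4 mL + 2.8 mL = 3.2 mL total → factor 3.2/0.4 = 8
Step 5: 0.1 mL + 0.9 mL = 1 mL total → factor 1/0.1 = 10
Overall dilution factor = 6 × 8 × 16 × 8 × 10 = 61440
Final = 5.00 μg/mL / 61440 = 8.138 × 10^-5 μg/mL = 0.0814 ng/mL

0.0814 ng/mL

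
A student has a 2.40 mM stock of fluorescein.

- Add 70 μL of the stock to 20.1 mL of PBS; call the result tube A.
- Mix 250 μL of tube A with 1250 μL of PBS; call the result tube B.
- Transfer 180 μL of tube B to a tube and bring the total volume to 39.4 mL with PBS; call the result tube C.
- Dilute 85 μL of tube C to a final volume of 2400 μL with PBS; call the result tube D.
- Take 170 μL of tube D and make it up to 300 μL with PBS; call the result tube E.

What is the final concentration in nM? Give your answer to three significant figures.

Step 1: 70 μL + 20.1 mL = 20170 μL total → factor 20170/70 = 288.14
Step 2: 250 μL + 1250 μL = 1500 μL total → factor 1500/250 = 6
Step 3: 180 μL brought to 39.4 mL → factor 39400/180 = 218.89
Step 4: 85 μL brought to 2400 μL → factor 2400/85 = 28.235
Step 5: 170 μL brought to 300 μL → factor 300/170 = 1.7647
Overall dilution factor = 288.14 × 6 × 218.89 × 28.235 × 1.7647 = 1.8856 × 10^7
Final = 2.40 mM / 1.8856 × 10^7 = 1.273 × 10^-7 mM = 0.127 nM

0.127 nM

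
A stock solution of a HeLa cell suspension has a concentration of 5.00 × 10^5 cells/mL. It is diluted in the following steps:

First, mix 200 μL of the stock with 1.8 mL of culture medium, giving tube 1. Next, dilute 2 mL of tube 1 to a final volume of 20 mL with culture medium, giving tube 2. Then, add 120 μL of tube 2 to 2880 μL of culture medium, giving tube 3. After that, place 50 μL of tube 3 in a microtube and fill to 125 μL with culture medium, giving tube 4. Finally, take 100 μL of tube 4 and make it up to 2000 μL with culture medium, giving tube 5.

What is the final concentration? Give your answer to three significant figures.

Step 1: 200 μL + 1.8 mL = 2000 μL total → factor 2000/200 = 10
Step 2: 2 mL brought to 20 mL → factor 20/2 = 10
Step 3: 120 μL + 2880 μL = 3000 μL total → factor 3000/120 = 25
Step 4: 50 μL brought to 125 μL → factor 125/50 = 2.5
Step 5: 100 μL brought to 2000 μL → factor 2000/100 = 20
Overall dilution factor = 10 × 10 × 25 × 2.5 × 20 = 1.25 × 10^5
Final = 5.00 × 10^5 cells/mL / 1.25 × 10^5 = 4.00 cells/mL

4.00 cells/mL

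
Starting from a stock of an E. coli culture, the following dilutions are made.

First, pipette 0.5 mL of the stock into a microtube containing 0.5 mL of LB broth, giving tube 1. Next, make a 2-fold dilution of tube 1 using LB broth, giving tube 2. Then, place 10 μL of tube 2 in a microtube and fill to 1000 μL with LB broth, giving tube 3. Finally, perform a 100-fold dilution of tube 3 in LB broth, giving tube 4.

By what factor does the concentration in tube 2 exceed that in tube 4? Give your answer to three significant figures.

1.00 × 10^4

Step 1: 0.5 mL + 0.5 mL = 1 mL total → factor 1/0.5 = 2
Step 2: 2-fold → factor 2
Step 3: 10 μL brought to 1000 μL → factor 1000/10 = 100
Step 4: 100-fold → factor 100
Dilution factor to tube 2 = 4; to tube 4 = 40000
[tube 2]/[tube 4] = (factor to tube 4)/(factor to tube 2) = 40000/4 = 1.00 × 10^4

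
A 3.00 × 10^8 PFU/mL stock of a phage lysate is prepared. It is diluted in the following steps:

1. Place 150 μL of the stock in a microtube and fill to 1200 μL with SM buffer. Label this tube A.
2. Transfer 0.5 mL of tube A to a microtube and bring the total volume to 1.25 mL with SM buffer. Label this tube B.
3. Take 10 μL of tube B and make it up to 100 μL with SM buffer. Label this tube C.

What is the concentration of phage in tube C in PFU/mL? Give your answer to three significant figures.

1.50 × 10^6 PFU/mL

Step 1: 150 μL brought to 1200 μL → factor 1200/150 = 8
Step 2: 0.5 mL brought to 1.25 mL → factor 1.25/0.5 = 2.5
Step 3: 10 μL brought to 100 μL → factor 100/10 = 10
Overall dilution factor = 8 × 2.5 × 10 = 200
Final = 3.00 × 10^8 PFU/mL / 200 = 1.50 × 10^6 PFU/mL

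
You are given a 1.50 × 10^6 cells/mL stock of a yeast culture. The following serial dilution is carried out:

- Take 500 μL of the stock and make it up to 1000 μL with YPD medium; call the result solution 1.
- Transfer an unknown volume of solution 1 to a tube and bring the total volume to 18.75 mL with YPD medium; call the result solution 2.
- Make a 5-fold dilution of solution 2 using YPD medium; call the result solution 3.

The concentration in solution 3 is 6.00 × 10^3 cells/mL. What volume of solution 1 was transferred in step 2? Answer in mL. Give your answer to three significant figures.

0.750 mL

Step 1: 500 μL brought to 1000 μL → factor 1000/500 = 2
Step 2: v brought to 18.75 mL → factor = 18.75 mL/v
Step 3: 5-fold → factor 5
Product of known-step factors = 10
Overall factor = 1.50 × 10^6 cells/mL / (6.00 × 10^3 cells/mL) = 250
Step-2 factor = 250 / 10 = 25
v = 18.75 mL / 25 = 0.750 mL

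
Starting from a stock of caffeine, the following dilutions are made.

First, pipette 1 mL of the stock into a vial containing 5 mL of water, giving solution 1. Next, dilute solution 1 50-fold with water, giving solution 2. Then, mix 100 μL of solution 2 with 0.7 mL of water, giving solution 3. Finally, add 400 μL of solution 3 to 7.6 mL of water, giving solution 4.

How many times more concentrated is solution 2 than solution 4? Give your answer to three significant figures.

160

Step 1: 1 mL + 5 mL = 6 mL total → factor 6/1 = 6
Step 2: 50-fold → factor 50
Step 3: 100 μL + 0.7 mL = 800 μL total → factor 800/100 = 8
Step 4: 400 μL + 7.6 mL = 8000 μL total → factor 8000/400 = 20
Dilution factor to solution 2 = 300; to solution 4 = 48000
[solution 2]/[solution 4] = (factor to solution 4)/(factor to solution 2) = 48000/300 = 160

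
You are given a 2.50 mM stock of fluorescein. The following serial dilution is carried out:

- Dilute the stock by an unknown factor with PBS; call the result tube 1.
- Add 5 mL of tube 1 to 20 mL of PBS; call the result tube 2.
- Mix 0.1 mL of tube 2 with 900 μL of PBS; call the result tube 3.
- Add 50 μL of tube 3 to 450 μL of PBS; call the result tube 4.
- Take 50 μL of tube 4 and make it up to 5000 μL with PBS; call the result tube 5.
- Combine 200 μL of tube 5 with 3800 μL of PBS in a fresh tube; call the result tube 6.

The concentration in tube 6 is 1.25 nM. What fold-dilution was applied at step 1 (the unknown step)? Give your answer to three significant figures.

Step 1: unknown factor x
Step 2: 5 mL + 20 mL = 25 mL total → factor 25/5 = 5
Step 3: 0.1 mL + 900 μL = 1 mL total → factor 1/0.1 = 10
Step 4: 50 μL + 450 μL = 500 μL total → factor 500/50 = 10
Step 5: 50 μL brought to 5000 μL → factor 5000/50 = 100
Step 6: 200 μL + 3800 μL = 4000 μL total → factor 4000/200 = 20
Product of known-step factors = 1 × 10^6
Overall factor = 2.50 mM / (1.25 nM) = 2 × 10^6
x = 2 × 10^6 / 1 × 10^6 = 2.00

2.00-fold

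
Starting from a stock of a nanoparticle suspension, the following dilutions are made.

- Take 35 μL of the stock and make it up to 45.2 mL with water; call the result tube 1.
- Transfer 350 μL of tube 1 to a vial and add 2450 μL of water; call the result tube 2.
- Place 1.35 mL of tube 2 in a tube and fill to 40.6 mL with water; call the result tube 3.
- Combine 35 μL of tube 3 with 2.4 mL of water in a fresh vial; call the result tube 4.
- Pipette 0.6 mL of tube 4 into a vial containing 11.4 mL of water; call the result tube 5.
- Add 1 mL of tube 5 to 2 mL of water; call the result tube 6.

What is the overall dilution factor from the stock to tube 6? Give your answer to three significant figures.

1.30 × 10^9

Step 1: 35 μL brought to 45.2 mL → factor 45200/35 = 1291.4
Step 2: 350 μL + 2450 μL = 2800 μL total → factor 2800/350 = 8
Step 3: 1.35 mL brought to 40.6 mL → factor 40.6/1.35 = 30.074
Step 4: 35 μL + 2.4 mL = 2435 μL total → factor 2435/35 = 69.571
Step 5: 0.6 mL + 11.4 mL = 12 mL total → factor 12/0.6 = 20
Step 6: 1 mL + 2 mL = 3 mL total → factor 3/1 = 3
Overall dilution factor = 1291.4 × 8 × 30.074 × 69.571 × 20 × 3 = 1.297 × 10^9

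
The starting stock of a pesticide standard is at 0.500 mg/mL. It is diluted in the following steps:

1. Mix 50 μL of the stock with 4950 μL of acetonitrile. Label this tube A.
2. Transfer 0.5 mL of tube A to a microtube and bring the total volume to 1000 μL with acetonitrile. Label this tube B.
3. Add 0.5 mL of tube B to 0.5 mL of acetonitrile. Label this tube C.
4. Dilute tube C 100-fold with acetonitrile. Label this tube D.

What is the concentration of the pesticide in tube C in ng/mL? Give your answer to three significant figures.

1.25 × 10^3 ng/mL

Step 1: 50 μL + 4950 μL = 5000 μL total → factor 5000/50 = 100
Step 2: 0.5 mL brought to 1000 μL → factor 1/0.5 = 2
Step 3: 0.5 mL + 0.5 mL = 1 mL total → factor 1/0.5 = 2
Dilution factor through tube C = 100 × 2 × 2 = 400
[tube C] = 0.500 mg/mL / 400 = 0.001250 mg/mL = 1.25 × 10^3 ng/mL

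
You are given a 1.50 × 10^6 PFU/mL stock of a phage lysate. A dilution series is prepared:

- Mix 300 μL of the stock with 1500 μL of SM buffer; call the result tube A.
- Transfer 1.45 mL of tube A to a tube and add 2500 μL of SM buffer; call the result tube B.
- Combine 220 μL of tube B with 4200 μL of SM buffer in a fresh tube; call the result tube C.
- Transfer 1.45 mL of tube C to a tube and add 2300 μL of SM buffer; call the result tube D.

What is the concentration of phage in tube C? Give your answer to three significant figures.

4.57 × 10^3 PFU/mL

Step 1: 300 μL + 1500 μL = 1800 μL total → factor 1800/300 = 6
Step 2: 1.45 mL + 2500 μL = 3.95 mL total → factor 3.95/1.45 = 2.7241
Step 3: 220 μL + 4200 μL = 4420 μL total → factor 4420/220 = 20.091
Dilution factor through tube C = 6 × 2.7241 × 20.091 = 328.38
[tube C] = 1.50 × 10^6 PFU/mL / 328.38 = 4.57 × 10^3 PFU/mL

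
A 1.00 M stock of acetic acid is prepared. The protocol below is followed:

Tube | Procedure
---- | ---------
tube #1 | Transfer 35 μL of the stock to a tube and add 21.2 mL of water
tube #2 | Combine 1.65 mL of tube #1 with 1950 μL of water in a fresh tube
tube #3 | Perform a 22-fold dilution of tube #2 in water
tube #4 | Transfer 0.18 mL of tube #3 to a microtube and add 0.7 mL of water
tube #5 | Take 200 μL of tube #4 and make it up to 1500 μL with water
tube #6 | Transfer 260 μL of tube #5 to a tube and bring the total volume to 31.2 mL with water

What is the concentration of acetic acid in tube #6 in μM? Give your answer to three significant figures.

0.00780 μM

Step 1: 35 μL + 21.2 mL = 21235 μL total → factor 21235/35 = 606.71
Step 2: 1.65 mL + 1950 μL = 3.6 mL total → factor 3.6/1.65 = 2.1818
Step 3: 22-fold → factor 22
Step 4: 0.18 mL + 0.7 mL = 0.88 mL total → factor 0.88/0.18 = 4.8889
Step 5: 200 μL brought to 1500 μL → factor 1500/200 = 7.5
Step 6: 260 μL brought to 31.2 mL → factor 31200/260 = 120
Overall dilution factor = 606.71 × 2.1818 × 22 × 4.8889 × 7.5 × 120 = 1.2814 × 10^8
Final = 1.00 M / 1.2814 × 10^8 = 7.804 × 10^-9 M = 0.00780 μM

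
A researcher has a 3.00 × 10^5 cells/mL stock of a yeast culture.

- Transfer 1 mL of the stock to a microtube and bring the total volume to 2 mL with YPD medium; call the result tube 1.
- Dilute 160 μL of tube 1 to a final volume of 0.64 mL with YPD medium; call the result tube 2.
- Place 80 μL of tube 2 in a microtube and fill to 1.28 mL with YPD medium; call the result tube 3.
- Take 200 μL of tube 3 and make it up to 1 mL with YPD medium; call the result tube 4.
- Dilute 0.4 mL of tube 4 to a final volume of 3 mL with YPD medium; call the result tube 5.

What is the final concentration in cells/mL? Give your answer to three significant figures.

62.5 cells/mL

Step 1: 1 mL brought to 2 mL → factor 2/1 = 2
Step 2: 160 μL brought to 0.64 mL → factor 640/160 = 4
Step 3: 80 μL brought to 1.28 mL → factor 1280/80 = 16
Step 4: 200 μL brought to 1 mL → factor 1000/200 = 5
Step 5: 0.4 mL brought to 3 mL → factor 3/0.4 = 7.5
Overall dilution factor = 2 × 4 × 16 × 5 × 7.5 = 4800
Final = 3.00 × 10^5 cells/mL / 4800 = 62.5 cells/mL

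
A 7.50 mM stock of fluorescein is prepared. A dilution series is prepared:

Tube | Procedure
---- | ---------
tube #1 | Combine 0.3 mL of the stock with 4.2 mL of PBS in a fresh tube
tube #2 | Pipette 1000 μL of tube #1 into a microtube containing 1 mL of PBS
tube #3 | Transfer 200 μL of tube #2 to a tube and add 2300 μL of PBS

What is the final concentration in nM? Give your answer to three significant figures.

Step 1: 0.3 mL + 4.2 mL = 4.5 mL total → factor 4.5/0.3 = 15
Step 2: 1000 μL + 1 mL = 2000 μL total → factor 2000/1000 = 2
Step 3: 200 μL + 2300 μL = 2500 μL total → factor 2500/200 = 12.5
Overall dilution factor = 15 × 2 × 12.5 = 375
Final = 7.50 mM / 375 = 0.02000 mM = 2.00 × 10^4 nM

2.00 × 10^4 nM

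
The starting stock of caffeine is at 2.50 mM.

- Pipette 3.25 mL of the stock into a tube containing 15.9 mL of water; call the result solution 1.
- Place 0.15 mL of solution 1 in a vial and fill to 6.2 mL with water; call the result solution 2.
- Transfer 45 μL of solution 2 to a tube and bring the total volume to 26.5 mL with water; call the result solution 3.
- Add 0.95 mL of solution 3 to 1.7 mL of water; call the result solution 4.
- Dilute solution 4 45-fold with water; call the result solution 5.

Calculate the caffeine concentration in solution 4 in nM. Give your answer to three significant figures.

6.25 nM

Step 1: 3.25 mL + 15.9 mL = 19.15 mL total → factor 19.15/3.25 = 5.8923
Step 2: 0.15 mL brought to 6.2 mL → factor 6.2/0.15 = 41.333
Step 3: 45 μL brought to 26.5 mL → factor 26500/45 = 588.89
Step 4: 0.95 mL + 1.7 mL = 2.65 mL total → factor 2.65/0.95 = 2.7895
Dilution factor through solution 4 = 5.8923 × 41.333 × 588.89 × 2.7895 = 4.0008 × 10^5
[solution 4] = 2.50 mM / 4.0008 × 10^5 = 6.249 × 10^-6 mM = 6.25 nM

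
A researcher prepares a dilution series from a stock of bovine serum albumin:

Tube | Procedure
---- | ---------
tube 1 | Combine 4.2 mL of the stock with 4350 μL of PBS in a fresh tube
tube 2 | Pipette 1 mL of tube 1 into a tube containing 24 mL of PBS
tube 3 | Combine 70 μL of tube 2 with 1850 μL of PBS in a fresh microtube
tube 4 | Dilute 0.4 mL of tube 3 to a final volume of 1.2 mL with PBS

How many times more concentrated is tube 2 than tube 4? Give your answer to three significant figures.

Step 1: 4.2 mL + 4350 μL = 8.55 mL total → factor 8.55/4.2 = 2.0357
Step 2: 1 mL + 24 mL = 25 mL total → factor 25/1 = 25
Step 3: 70 μL + 1850 μL = 1920 μL total → factor 1920/70 = 27.429
Step 4: 0.4 mL brought to 1.2 mL → factor 1.2/0.4 = 3
Dilution factor to tube 2 = 50.893; to tube 4 = 4187.8
[tube 2]/[tube 4] = (factor to tube 4)/(factor to tube 2) = 4187.8/50.893 = 82.3

82.3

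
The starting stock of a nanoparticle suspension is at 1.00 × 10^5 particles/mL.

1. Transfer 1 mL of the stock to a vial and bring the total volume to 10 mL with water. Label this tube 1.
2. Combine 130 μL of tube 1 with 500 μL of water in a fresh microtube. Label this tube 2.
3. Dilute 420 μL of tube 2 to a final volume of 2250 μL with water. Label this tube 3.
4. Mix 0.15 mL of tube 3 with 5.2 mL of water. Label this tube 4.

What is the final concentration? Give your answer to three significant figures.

10.8 particles/mL

Step 1: 1 mL brought to 10 mL → factor 10/1 = 10
Step 2: 130 μL + 500 μL = 630 μL total → factor 630/130 = 4.8462
Step 3: 420 μL brought to 2250 μL → factor 2250/420 = 5.3571
Step 4: 0.15 mL + 5.2 mL = 5.35 mL total → factor 5.35/0.15 = 35.667
Overall dilution factor = 10 × 4.8462 × 5.3571 × 35.667 = 9259.6
Final = 1.00 × 10^5 particles/mL / 9259.6 = 10.8 particles/mL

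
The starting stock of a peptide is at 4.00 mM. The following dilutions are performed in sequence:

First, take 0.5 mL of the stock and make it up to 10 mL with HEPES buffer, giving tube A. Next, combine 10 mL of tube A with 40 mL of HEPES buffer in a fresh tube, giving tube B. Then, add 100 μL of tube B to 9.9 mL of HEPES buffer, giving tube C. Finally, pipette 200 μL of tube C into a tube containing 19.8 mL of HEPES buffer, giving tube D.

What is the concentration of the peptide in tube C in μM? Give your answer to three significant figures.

Step 1: 0.5 mL brought to 10 mL → factor 10/0.5 = 20
Step 2: 10 mL + 40 mL = 50 mL total → factor 50/10 = 5
Step 3: 100 μL + 9.9 mL = 10000 μL total → factor 10000/100 = 100
Dilution factor through tube C = 20 × 5 × 100 = 10000
[tube C] = 4.00 mM / 10000 = 0.0004000 mM = 0.400 μM

0.400 μM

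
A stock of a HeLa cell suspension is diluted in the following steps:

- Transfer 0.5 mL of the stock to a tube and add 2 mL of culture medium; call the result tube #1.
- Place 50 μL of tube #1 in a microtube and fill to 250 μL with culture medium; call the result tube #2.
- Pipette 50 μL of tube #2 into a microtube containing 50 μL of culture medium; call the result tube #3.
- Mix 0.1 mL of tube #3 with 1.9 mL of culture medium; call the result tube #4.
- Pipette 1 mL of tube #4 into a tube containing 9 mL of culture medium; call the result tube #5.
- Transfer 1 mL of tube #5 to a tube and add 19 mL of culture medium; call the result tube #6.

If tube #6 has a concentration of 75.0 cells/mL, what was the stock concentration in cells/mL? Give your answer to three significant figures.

Step 1: 0.5 mL + 2 mL = 2.5 mL total → factor 2.5/0.5 = 5
Step 2: 50 μL brought to 250 μL → factor 250/50 = 5
Step 3: 50 μL + 50 μL = 100 μL total → factor 100/50 = 2
Step 4: 0.1 mL + 1.9 mL = 2 mL total → factor 2/0.1 = 20
Step 5: 1 mL + 9 mL = 10 mL total → factor 10/1 = 10
Step 6: 1 mL + 19 mL = 20 mL total → factor 20/1 = 20
Overall dilution factor = 5 × 5 × 2 × 20 × 10 × 20 = 2 × 10^5
Stock = 75.0 cells/mL × 2 × 10^5 = 1.50 × 10^7 cells/mL

1.50 × 10^7 cells/mL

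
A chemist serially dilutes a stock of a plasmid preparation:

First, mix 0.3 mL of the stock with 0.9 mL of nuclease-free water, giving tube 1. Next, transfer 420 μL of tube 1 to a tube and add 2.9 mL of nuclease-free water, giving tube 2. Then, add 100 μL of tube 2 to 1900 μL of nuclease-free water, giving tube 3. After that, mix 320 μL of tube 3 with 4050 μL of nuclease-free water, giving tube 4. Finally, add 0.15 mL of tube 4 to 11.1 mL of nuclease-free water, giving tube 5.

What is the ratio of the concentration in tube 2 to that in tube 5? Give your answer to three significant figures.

Step 1: 0.3 mL + 0.9 mL = 1.2 mL total → factor 1.2/0.3 = 4
Step 2: 420 μL + 2.9 mL = 3320 μL total → factor 3320/420 = 7.9048
Step 3: 100 μL + 1900 μL = 2000 μL total → factor 2000/100 = 20
Step 4: 320 μL + 4050 μL = 4370 μL total → factor 4370/320 = 13.656
Step 5: 0.15 mL + 11.1 mL = 11.25 mL total → factor 11.25/0.15 = 75
Dilution factor to tube 2 = 31.619; to tube 5 = 6.477 × 10^5
[tube 2]/[tube 5] = (factor to tube 5)/(factor to tube 2) = 6.477 × 10^5/31.619 = 2.05 × 10^4

2.05 × 10^4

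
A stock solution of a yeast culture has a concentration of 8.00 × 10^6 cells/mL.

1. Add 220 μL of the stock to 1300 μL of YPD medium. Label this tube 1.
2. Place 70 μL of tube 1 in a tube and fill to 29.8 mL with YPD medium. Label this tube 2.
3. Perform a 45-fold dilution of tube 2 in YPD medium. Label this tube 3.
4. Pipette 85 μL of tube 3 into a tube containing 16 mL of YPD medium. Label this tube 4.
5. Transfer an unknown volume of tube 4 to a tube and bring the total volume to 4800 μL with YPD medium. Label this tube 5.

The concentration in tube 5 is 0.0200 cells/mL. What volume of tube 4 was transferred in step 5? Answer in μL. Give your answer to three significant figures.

Step 1: 220 μL + 1300 μL = 1520 μL total → factor 1520/220 = 6.9091
Step 2: 70 μL brought to 29.8 mL → factor 29800/70 = 425.71
Step 3: 45-fold → factor 45
Step 4: 85 μL + 16 mL = 16085 μL total → factor 16085/85 = 189.24
Step 5: v brought to 4800 μL → factor = 4800 μL/v
Product of known-step factors = 2.5047 × 10^7
Overall factor = 8.00 × 10^6 cells/mL / (0.0200 cells/mL) = 4 × 10^8
Step-5 factor = 4 × 10^8 / 2.5047 × 10^7 = 15.97
v = 4800 μL / 15.97 = 301 μL

301 μL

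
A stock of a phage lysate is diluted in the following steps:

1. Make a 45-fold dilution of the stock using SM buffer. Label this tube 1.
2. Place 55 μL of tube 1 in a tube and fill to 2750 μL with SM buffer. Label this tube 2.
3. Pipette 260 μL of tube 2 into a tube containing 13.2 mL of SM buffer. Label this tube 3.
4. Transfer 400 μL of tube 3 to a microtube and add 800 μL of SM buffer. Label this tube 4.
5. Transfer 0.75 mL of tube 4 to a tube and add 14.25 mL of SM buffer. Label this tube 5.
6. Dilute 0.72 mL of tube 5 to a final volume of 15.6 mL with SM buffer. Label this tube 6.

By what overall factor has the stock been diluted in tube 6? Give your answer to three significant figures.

Step 1: 45-fold → factor 45
Step 2: 55 μL brought to 2750 μL → factor 2750/55 = 50
Step 3: 260 μL + 13.2 mL = 13460 μL total → factor 13460/260 = 51.769
Step 4: 400 μL + 800 μL = 1200 μL total → factor 1200/400 = 3
Step 5: 0.75 mL + 14.25 mL = 15 mL total → factor 15/0.75 = 20
Step 6: 0.72 mL brought to 15.6 mL → factor 15.6/0.72 = 21.667
Overall dilution factor = 45 × 50 × 51.769 × 3 × 20 × 21.667 = 1.5142 × 10^8

1.51 × 10^8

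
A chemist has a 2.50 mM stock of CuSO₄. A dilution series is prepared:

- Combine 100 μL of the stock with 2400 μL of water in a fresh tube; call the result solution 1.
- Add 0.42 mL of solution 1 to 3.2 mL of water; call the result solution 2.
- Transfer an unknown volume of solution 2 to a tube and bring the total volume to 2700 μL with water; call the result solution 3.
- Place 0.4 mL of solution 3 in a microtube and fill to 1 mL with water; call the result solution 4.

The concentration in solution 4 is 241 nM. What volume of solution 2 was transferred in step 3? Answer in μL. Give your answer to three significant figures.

140 μL

Step 1: 100 μL + 2400 μL = 2500 μL total → factor 2500/100 = 25
Step 2: 0.42 mL + 3.2 mL = 3.62 mL total → factor 3.62/0.42 = 8.619
Step 3: v brought to 2700 μL → factor = 2700 μL/v
Step 4: 0.4 mL brought to 1 mL → factor 1/0.4 = 2.5
Product of known-step factors = 538.69
Overall factor = 2.50 mM / (241 nM) = 10373
Step-3 factor = 10373 / 538.69 = 19.257
v = 2700 μL / 19.257 = 140 μL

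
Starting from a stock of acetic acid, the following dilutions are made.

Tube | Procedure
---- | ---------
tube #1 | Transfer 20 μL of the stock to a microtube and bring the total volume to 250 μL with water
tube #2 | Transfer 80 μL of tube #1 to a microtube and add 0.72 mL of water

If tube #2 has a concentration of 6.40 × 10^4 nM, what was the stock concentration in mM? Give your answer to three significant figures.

Step 1: 20 μL brought to 250 μL → factor 250/20 = 12.5
Step 2: 80 μL + 0.72 mL = 800 μL total → factor 800/80 = 10
Overall dilution factor = 12.5 × 10 = 125
Stock = 6.40 × 10^4 nM × 125 = 8.000 × 10^6 nM = 8.00 mM

8.00 mM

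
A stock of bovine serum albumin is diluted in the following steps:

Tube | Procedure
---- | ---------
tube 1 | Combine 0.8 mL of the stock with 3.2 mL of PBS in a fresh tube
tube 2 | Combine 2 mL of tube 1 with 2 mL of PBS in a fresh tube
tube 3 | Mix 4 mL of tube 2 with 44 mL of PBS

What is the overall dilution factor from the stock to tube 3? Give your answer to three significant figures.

120

Step 1: 0.8 mL + 3.2 mL = 4 mL total → factor 4/0.8 = 5
Step 2: 2 mL + 2 mL = 4 mL total → factor 4/2 = 2
Step 3: 4 mL + 44 mL = 48 mL total → factor 48/4 = 12
Overall dilution factor = 5 × 2 × 12 = 120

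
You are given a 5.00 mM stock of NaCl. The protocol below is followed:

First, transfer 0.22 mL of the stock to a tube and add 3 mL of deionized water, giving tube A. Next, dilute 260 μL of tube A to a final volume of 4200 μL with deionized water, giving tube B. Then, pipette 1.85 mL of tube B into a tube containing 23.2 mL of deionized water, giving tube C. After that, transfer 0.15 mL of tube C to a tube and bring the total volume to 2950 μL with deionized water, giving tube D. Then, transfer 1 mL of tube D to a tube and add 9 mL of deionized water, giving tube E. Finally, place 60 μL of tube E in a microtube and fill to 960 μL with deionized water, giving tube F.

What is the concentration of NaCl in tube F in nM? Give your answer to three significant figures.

0.496 nM

Step 1: 0.22 mL + 3 mL = 3.22 mL total → factor 3.22/0.22 = 14.636
Step 2: 260 μL brought to 4200 μL → factor 4200/260 = 16.154
Step 3: 1.85 mL + 23.2 mL = 25.05 mL total → factor 25.05/1.85 = 13.541
Step 4: 0.15 mL brought to 2950 μL → factor 2.95/0.15 = 19.667
Step 5: 1 mL + 9 mL = 10 mL total → factor 10/1 = 10
Step 6: 60 μL brought to 960 μL → factor 960/60 = 16
Overall dilution factor = 14.636 × 16.154 × 13.541 × 19.667 × 10 × 16 = 1.0074 × 10^7
Final = 5.00 mM / 1.0074 × 10^7 = 4.963 × 10^-7 mM = 0.496 nM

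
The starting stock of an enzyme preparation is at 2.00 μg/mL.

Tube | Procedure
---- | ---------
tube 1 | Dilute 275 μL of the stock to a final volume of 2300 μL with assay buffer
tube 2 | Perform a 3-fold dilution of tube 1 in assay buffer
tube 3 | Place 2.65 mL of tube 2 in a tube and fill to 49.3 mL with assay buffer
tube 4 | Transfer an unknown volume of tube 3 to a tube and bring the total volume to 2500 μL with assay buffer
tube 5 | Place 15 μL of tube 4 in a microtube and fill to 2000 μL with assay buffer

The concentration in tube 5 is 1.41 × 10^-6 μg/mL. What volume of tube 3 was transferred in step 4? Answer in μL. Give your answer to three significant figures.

110 μL

Step 1: 275 μL brought to 2300 μL → factor 2300/275 = 8.3636
Step 2: 3-fold → factor 3
Step 3: 2.65 mL brought to 49.3 mL → factor 49.3/2.65 = 18.604
Step 4: v brought to 2500 μL → factor = 2500 μL/v
Step 5: 15 μL brought to 2000 μL → factor 2000/15 = 133.33
Product of known-step factors = 62238
Overall factor = 2.00 μg/mL / (1.41 × 10^-6 μg/mL) = 1.4184 × 10^6
Step-4 factor = 1.4184 × 10^6 / 62238 = 22.791
v = 2500 μL / 22.791 = 110 μL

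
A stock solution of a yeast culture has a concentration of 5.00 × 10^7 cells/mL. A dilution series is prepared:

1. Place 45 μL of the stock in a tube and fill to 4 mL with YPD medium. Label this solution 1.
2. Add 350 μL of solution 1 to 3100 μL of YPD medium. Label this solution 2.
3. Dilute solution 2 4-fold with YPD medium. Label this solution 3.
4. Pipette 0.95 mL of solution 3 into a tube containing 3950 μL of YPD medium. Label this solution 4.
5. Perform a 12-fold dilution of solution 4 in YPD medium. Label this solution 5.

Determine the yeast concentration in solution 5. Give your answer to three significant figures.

230 cells/mL

Step 1: 45 μL brought to 4 mL → factor 4000/45 = 88.889
Step 2: 350 μL + 3100 μL = 3450 μL total → factor 3450/350 = 9.8571
Step 3: 4-fold → factor 4
Step 4: 0.95 mL + 3950 μL = 4.9 mL total → factor 4.9/0.95 = 5.1579
Step 5: 12-fold → factor 12
Overall dilution factor = 88.889 × 9.8571 × 4 × 5.1579 × 12 = 2.1693 × 10^5
Final = 5.00 × 10^7 cells/mL / 2.1693 × 10^5 = 230 cells/mL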